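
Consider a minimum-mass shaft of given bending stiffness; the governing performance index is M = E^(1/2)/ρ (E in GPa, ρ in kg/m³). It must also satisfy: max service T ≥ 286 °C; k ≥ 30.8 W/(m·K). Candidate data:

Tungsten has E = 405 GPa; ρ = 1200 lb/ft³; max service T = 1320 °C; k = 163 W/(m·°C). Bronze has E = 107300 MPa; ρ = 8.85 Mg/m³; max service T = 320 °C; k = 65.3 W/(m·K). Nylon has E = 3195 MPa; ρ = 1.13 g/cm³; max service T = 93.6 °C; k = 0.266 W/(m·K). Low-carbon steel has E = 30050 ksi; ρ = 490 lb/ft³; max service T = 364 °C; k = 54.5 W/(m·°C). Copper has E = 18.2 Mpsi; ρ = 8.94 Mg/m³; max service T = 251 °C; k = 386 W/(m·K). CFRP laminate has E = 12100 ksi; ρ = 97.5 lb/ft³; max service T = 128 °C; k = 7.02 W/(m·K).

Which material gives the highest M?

low-carbon steel

Screen on constraints: max service T ≥ 286 °C; k ≥ 30.8 W/(m·K). Survivors: tungsten, bronze, low-carbon steel.
After converting to SI:
  tungsten: E = 405.0 GPa, ρ = 19220 kg/m³
  bronze: E = 107.3 GPa, ρ = 8850 kg/m³
  low-carbon steel: E = 207.2 GPa, ρ = 7849 kg/m³
  low-carbon steel: M = 1.83×10⁻³
  bronze: M = 1.17×10⁻³
  tungsten: M = 1.05×10⁻³
Highest index: low-carbon steel.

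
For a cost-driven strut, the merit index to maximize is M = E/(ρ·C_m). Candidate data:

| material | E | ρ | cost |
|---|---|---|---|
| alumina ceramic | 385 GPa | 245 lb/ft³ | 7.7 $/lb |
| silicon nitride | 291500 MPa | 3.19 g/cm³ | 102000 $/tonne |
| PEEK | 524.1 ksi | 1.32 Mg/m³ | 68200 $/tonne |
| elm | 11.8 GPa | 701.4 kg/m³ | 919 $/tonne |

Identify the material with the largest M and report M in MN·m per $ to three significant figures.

Putting every candidate on a common basis:
  alumina ceramic: E = 385.0 GPa, ρ = 3925 kg/m³, cost = 16.98 $/kg
  silicon nitride: E = 291.5 GPa, ρ = 3190 kg/m³, cost = 102.0 $/kg
  PEEK: E = 3.614 GPa, ρ = 1320 kg/m³, cost = 68.20 $/kg
  elm: E = 11.80 GPa, ρ = 701.4 kg/m³, cost = 0.9190 $/kg
  elm: M = 18.3 MN·m per $
  alumina ceramic: M = 5.78 MN·m per $
  silicon nitride: M = 0.896 MN·m per $
  PEEK: M = 0.0401 MN·m per $
Highest index: elm.

elm, M = 18.3 MN·m per $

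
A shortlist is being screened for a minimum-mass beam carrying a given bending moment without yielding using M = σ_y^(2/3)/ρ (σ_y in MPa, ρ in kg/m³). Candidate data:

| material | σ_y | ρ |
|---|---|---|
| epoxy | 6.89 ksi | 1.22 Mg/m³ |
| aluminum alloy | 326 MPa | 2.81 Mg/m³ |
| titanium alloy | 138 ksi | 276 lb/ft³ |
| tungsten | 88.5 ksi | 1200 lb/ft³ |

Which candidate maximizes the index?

titanium alloy

Convert each candidate to consistent units, then evaluate M:
  epoxy: σ_y = 47.50 MPa, ρ = 1220 kg/m³
  aluminum alloy: σ_y = 326.0 MPa, ρ = 2810 kg/m³
  titanium alloy: σ_y = 951.5 MPa, ρ = 4421 kg/m³
  tungsten: σ_y = 610.2 MPa, ρ = 19220 kg/m³
  titanium alloy: M = 21.9×10⁻³
  aluminum alloy: M = 16.9×10⁻³
  epoxy: M = 10.8×10⁻³
  tungsten: M = 3.74×10⁻³
Highest index: titanium alloy.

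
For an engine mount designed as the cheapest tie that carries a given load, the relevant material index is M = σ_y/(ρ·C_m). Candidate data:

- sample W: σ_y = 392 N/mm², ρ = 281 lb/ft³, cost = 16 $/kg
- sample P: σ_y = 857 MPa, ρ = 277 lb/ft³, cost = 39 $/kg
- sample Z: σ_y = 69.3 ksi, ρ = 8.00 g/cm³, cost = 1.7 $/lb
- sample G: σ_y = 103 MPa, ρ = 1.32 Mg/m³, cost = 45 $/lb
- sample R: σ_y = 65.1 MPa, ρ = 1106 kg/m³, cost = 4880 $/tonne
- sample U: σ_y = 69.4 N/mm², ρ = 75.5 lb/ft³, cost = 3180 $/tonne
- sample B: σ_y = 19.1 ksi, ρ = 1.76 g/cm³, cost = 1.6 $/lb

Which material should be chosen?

Normalizing units and computing the index:
  sample W: σ_y = 392.0 MPa, ρ = 4501 kg/m³, cost = 16.00 $/kg
  sample P: σ_y = 857.0 MPa, ρ = 4437 kg/m³, cost = 39.00 $/kg
  sample Z: σ_y = 477.8 MPa, ρ = 8000 kg/m³, cost = 3.748 $/kg
  sample G: σ_y = 103.0 MPa, ρ = 1320 kg/m³, cost = 99.21 $/kg
  sample R: σ_y = 65.10 MPa, ρ = 1106 kg/m³, cost = 4.880 $/kg
  sample U: σ_y = 69.40 MPa, ρ = 1209 kg/m³, cost = 3.180 $/kg
  sample B: σ_y = 131.7 MPa, ρ = 1760 kg/m³, cost = 3.527 $/kg
  sample B: M = 21.2 kN·m per $
  sample U: M = 18.0 kN·m per $
  sample Z: M = 15.9 kN·m per $
  sample R: M = 12.1 kN·m per $
  sample W: M = 5.44 kN·m per $
  sample P: M = 4.95 kN·m per $
  sample G: M = 0.787 kN·m per $
Highest index: sample B.

sample B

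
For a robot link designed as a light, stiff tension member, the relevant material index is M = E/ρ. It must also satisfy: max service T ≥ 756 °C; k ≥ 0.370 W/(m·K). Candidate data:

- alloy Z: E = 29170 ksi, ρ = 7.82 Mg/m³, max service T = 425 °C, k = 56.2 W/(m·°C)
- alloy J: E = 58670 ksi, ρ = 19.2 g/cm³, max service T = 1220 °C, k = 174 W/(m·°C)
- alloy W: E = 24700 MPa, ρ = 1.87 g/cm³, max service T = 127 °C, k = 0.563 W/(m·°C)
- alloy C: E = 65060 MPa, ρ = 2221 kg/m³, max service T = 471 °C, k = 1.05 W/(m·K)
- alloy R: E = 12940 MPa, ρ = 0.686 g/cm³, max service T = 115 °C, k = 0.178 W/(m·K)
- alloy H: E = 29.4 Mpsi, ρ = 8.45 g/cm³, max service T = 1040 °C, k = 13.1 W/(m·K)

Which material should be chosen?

alloy H

Screen on constraints: max service T ≥ 756 °C; k ≥ 0.370 W/(m·K). Survivors: alloy J, alloy H.
After converting to SI:
  alloy J: E = 404.5 GPa, ρ = 19200 kg/m³
  alloy H: E = 202.7 GPa, ρ = 8450 kg/m³
  alloy H: M = 24.0 MN·m/kg
  alloy J: M = 21.1 MN·m/kg
The maximum is for alloy H.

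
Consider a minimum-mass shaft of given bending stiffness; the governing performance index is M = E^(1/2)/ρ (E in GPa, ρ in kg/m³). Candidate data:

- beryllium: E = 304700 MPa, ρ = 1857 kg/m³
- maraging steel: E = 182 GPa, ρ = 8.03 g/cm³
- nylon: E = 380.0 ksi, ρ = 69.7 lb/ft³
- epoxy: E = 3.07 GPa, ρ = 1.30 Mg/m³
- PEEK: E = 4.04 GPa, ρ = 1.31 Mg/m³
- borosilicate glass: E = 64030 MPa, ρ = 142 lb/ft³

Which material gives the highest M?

Convert each candidate to consistent units, then evaluate M:
  beryllium: E = 304.7 GPa, ρ = 1857 kg/m³
  maraging steel: E = 182.0 GPa, ρ = 8030 kg/m³
  nylon: E = 2.620 GPa, ρ = 1116 kg/m³
  epoxy: E = 3.070 GPa, ρ = 1300 kg/m³
  PEEK: E = 4.040 GPa, ρ = 1310 kg/m³
  borosilicate glass: E = 64.03 GPa, ρ = 2275 kg/m³
  beryllium: M = 9.40×10⁻³
  borosilicate glass: M = 3.52×10⁻³
  maraging steel: M = 1.68×10⁻³
  PEEK: M = 1.53×10⁻³
  nylon: M = 1.45×10⁻³
  epoxy: M = 1.35×10⁻³
The maximum is for beryllium.

beryllium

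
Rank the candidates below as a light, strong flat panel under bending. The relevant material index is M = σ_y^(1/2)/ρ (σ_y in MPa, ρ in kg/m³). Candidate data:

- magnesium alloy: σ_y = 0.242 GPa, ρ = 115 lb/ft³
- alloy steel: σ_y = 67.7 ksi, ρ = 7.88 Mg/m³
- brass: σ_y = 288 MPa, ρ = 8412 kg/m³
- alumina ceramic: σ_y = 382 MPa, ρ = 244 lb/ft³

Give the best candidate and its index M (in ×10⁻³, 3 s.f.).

Convert each candidate to consistent units, then evaluate M:
  magnesium alloy: σ_y = 242.0 MPa, ρ = 1842 kg/m³
  alloy steel: σ_y = 466.8 MPa, ρ = 7880 kg/m³
  brass: σ_y = 288.0 MPa, ρ = 8412 kg/m³
  alumina ceramic: σ_y = 382.0 MPa, ρ = 3909 kg/m³
  magnesium alloy: M = 8.44×10⁻³
  alumina ceramic: M = 5.00×10⁻³
  alloy steel: M = 2.74×10⁻³
  brass: M = 2.02×10⁻³
Magnesium alloy ranks first.

magnesium alloy, M = 8.44×10⁻³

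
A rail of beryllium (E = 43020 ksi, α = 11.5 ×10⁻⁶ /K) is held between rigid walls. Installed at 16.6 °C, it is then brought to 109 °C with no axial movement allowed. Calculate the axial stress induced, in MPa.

E = 43020 ksi = 296.6 GPa.
ΔT = 92.40 K. Constrained thermal stress σ = E·α·ΔT = 296.6×10³ MPa × 11.5×10⁻⁶ × 92.40 = 315 MPa (compressive).

315 MPa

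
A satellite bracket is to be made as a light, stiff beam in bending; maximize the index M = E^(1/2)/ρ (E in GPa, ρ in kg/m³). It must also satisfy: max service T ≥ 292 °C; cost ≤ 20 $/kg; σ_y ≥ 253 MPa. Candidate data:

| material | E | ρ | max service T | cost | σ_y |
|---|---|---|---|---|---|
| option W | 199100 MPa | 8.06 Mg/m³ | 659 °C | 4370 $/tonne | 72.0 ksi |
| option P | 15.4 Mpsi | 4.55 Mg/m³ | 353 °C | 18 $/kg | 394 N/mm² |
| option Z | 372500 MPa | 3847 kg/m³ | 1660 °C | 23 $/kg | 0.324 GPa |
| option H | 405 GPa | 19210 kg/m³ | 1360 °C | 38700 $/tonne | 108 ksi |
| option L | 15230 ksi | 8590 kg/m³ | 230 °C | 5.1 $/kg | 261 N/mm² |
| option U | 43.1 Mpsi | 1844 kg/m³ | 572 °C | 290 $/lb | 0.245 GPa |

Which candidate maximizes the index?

Screen on constraints: max service T ≥ 292 °C; cost ≤ 20 $/kg; σ_y ≥ 253 MPa. Survivors: option W, option P.
Normalizing units and computing the index:
  option W: E = 199.1 GPa, ρ = 8060 kg/m³
  option P: E = 106.2 GPa, ρ = 4550 kg/m³
  option P: M = 2.26×10⁻³
  option W: M = 1.75×10⁻³
Highest index: option P.

option P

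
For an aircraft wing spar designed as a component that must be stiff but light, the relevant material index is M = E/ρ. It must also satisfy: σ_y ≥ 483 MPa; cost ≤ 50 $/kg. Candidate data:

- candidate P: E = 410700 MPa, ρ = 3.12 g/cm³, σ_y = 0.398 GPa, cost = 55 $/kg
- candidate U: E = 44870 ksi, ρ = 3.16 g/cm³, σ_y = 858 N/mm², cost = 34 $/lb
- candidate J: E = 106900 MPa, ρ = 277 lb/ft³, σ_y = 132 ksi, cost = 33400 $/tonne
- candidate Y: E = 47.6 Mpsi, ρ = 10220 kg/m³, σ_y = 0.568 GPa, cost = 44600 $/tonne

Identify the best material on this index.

candidate Y

Screen on constraints: σ_y ≥ 483 MPa; cost ≤ 50 $/kg. Survivors: candidate J, candidate Y.
Normalizing units and computing the index:
  candidate J: E = 106.9 GPa, ρ = 4437 kg/m³
  candidate Y: E = 328.2 GPa, ρ = 10220 kg/m³
  candidate Y: M = 32.1 MN·m/kg
  candidate J: M = 24.1 MN·m/kg
Highest index: candidate Y.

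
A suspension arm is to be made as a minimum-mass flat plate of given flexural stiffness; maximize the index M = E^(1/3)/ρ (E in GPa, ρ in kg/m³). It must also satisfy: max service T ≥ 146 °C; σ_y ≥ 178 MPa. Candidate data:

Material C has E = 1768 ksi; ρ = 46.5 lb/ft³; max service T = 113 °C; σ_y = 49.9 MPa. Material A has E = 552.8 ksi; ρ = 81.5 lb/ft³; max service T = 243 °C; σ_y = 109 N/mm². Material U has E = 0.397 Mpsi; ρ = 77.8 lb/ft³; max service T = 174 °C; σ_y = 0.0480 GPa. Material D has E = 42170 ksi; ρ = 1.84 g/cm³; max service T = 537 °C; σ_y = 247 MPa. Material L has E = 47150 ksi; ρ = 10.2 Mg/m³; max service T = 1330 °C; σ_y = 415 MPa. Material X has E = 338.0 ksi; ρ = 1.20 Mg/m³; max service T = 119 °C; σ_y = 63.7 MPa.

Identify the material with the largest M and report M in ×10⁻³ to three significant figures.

material D, M = 3.60×10⁻³

Screen on constraints: max service T ≥ 146 °C; σ_y ≥ 178 MPa. Survivors: material D, material L.
After converting to SI:
  material D: E = 290.8 GPa, ρ = 1840 kg/m³
  material L: E = 325.1 GPa, ρ = 10200 kg/m³
  material D: M = 3.60×10⁻³
  material L: M = 0.674×10⁻³
Material D ranks first.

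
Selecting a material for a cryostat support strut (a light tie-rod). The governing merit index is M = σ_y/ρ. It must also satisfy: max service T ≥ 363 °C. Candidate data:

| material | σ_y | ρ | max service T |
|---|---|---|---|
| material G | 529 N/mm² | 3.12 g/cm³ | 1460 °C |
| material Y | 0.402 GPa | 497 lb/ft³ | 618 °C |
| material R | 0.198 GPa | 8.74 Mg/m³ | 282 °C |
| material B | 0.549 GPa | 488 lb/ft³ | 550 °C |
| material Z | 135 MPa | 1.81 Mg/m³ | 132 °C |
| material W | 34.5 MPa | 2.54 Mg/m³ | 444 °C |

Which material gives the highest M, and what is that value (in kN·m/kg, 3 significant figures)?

material G, M = 170 kN·m/kg

Screen on constraints: max service T ≥ 363 °C. Survivors: material G, material Y, material B, material W.
Normalizing units and computing the index:
  material G: σ_y = 529.0 MPa, ρ = 3120 kg/m³
  material Y: σ_y = 402.0 MPa, ρ = 7961 kg/m³
  material B: σ_y = 549.0 MPa, ρ = 7817 kg/m³
  material W: σ_y = 34.50 MPa, ρ = 2540 kg/m³
  material G: M = 170 kN·m/kg
  material B: M = 70.2 kN·m/kg
  material Y: M = 50.5 kN·m/kg
  material W: M = 13.6 kN·m/kg
The maximum is for material G.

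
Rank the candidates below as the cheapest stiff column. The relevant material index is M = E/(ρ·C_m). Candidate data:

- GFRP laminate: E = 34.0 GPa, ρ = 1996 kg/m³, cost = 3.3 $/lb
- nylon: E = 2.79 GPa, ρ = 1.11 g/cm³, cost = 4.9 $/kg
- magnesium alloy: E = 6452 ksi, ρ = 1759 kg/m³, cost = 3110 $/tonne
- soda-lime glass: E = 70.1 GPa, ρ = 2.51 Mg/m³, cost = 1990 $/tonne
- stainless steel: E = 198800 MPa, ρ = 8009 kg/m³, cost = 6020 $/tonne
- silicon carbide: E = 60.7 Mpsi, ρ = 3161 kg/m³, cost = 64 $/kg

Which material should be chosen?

Normalizing units and computing the index:
  GFRP laminate: E = 34.00 GPa, ρ = 1996 kg/m³, cost = 7.275 $/kg
  nylon: E = 2.790 GPa, ρ = 1110 kg/m³, cost = 4.900 $/kg
  magnesium alloy: E = 44.48 GPa, ρ = 1759 kg/m³, cost = 3.110 $/kg
  soda-lime glass: E = 70.10 GPa, ρ = 2510 kg/m³, cost = 1.990 $/kg
  stainless steel: E = 198.8 GPa, ρ = 8009 kg/m³, cost = 6.020 $/kg
  silicon carbide: E = 418.5 GPa, ρ = 3161 kg/m³, cost = 64.00 $/kg
  soda-lime glass: M = 14.0 MN·m per $
  magnesium alloy: M = 8.13 MN·m per $
  stainless steel: M = 4.12 MN·m per $
  GFRP laminate: M = 2.34 MN·m per $
  silicon carbide: M = 2.07 MN·m per $
  nylon: M = 0.513 MN·m per $
Soda-lime glass has the largest M.

soda-lime glass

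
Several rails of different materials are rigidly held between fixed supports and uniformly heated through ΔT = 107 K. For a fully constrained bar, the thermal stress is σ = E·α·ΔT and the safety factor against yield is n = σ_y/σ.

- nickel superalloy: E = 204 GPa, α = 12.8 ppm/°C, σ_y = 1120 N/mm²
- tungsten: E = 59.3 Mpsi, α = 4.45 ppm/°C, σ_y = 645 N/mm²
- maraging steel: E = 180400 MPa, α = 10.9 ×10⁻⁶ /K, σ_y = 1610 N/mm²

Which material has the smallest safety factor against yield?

tungsten

With everything in SI (GPa, ×10⁻⁶/K, MPa):
  nickel superalloy: E = 204.0, α = 12.8, σ_y = 1120 → σ = 279 MPa, n = 4.01
  tungsten: E = 408.9, α = 4.45, σ_y = 645.0 → σ = 195 MPa, n = 3.31
  maraging steel: E = 180.4, α = 10.9, σ_y = 1610 → σ = 210 MPa, n = 7.65
Tungsten has the lowest safety factor, n = 3.31.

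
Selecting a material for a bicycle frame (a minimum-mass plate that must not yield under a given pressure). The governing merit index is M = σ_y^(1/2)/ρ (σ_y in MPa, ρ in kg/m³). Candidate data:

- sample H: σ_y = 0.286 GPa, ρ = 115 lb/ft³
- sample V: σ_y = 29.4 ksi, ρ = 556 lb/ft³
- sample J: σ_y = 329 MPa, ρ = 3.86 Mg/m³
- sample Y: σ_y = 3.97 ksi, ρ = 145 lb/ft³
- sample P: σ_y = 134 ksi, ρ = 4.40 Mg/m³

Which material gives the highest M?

sample H

In SI units:
  sample H: σ_y = 286.0 MPa, ρ = 1842 kg/m³
  sample V: σ_y = 202.7 MPa, ρ = 8906 kg/m³
  sample J: σ_y = 329.0 MPa, ρ = 3860 kg/m³
  sample Y: σ_y = 27.37 MPa, ρ = 2323 kg/m³
  sample P: σ_y = 923.9 MPa, ρ = 4400 kg/m³
  sample H: M = 9.18×10⁻³
  sample P: M = 6.91×10⁻³
  sample J: M = 4.70×10⁻³
  sample Y: M = 2.25×10⁻³
  sample V: M = 1.60×10⁻³
Sample H has the largest M.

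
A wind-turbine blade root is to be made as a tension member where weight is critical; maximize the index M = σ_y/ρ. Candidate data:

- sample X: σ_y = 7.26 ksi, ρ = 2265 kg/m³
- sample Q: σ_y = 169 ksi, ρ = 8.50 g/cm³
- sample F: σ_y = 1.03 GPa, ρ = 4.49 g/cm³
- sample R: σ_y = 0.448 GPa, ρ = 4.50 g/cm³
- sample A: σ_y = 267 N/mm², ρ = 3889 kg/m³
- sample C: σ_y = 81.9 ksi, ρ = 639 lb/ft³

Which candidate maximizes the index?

In SI units:
  sample X: σ_y = 50.06 MPa, ρ = 2265 kg/m³
  sample Q: σ_y = 1165 MPa, ρ = 8500 kg/m³
  sample F: σ_y = 1030 MPa, ρ = 4490 kg/m³
  sample R: σ_y = 448.0 MPa, ρ = 4500 kg/m³
  sample A: σ_y = 267.0 MPa, ρ = 3889 kg/m³
  sample C: σ_y = 564.7 MPa, ρ = 10240 kg/m³
  sample F: M = 229 kN·m/kg
  sample Q: M = 137 kN·m/kg
  sample R: M = 99.6 kN·m/kg
  sample A: M = 68.7 kN·m/kg
  sample C: M = 55.2 kN·m/kg
  sample X: M = 22.1 kN·m/kg
The maximum is for sample F.

sample F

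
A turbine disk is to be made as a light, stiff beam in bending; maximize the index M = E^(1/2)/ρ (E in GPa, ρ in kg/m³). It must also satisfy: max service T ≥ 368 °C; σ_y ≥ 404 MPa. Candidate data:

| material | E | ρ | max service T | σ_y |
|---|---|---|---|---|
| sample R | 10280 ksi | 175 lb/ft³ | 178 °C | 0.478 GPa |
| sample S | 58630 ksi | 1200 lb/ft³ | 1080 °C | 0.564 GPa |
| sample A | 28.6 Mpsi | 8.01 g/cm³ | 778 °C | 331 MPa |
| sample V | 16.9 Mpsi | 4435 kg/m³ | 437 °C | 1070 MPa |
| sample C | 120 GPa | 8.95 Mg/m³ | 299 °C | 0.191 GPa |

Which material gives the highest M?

sample V

Screen on constraints: max service T ≥ 368 °C; σ_y ≥ 404 MPa. Survivors: sample S, sample V.
Putting every candidate on a common basis:
  sample S: E = 404.2 GPa, ρ = 19220 kg/m³
  sample V: E = 116.5 GPa, ρ = 4435 kg/m³
  sample V: M = 2.43×10⁻³
  sample S: M = 1.05×10⁻³
Sample V ranks first.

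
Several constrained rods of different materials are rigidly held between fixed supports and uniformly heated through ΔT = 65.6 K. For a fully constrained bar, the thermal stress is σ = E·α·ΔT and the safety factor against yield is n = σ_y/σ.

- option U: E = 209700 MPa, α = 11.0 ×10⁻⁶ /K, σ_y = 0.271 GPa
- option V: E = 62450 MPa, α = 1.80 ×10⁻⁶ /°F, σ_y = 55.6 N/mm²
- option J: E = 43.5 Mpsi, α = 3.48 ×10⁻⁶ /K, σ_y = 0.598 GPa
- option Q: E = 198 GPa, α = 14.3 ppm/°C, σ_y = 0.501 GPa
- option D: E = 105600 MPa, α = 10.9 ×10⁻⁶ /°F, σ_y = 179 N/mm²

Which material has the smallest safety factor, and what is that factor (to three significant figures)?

Per material, after unit conversion:
  option U: E = 209.7, α = 11.0, σ_y = 271.0 → σ = 151 MPa, n = 1.79
  option V: E = 62.45, α = 3.24, σ_y = 55.60 → σ = 13.3 MPa, n = 4.19
  option J: E = 299.9, α = 3.48, σ_y = 598.0 → σ = 68.5 MPa, n = 8.73
  option Q: E = 198.0, α = 14.3, σ_y = 501.0 → σ = 186 MPa, n = 2.70
  option D: E = 105.6, α = 19.6, σ_y = 179.0 → σ = 136 MPa, n = 1.32
The minimum is option D at n = 1.32.

option D, n = 1.32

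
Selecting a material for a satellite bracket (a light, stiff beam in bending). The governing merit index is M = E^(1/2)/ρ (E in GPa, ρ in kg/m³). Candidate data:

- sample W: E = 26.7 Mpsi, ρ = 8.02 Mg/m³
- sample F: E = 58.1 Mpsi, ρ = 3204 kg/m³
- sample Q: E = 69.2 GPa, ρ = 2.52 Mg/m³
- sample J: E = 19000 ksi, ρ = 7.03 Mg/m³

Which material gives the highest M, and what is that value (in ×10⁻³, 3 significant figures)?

sample F, M = 6.25×10⁻³

After converting to SI:
  sample W: E = 184.1 GPa, ρ = 8020 kg/m³
  sample F: E = 400.6 GPa, ρ = 3204 kg/m³
  sample Q: E = 69.20 GPa, ρ = 2520 kg/m³
  sample J: E = 131.0 GPa, ρ = 7030 kg/m³
  sample F: M = 6.25×10⁻³
  sample Q: M = 3.30×10⁻³
  sample W: M = 1.69×10⁻³
  sample J: M = 1.63×10⁻³
The maximum is for sample F.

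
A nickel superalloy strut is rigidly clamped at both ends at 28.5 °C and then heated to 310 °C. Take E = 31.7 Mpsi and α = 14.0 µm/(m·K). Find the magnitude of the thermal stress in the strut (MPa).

E = 31.7 Mpsi = 218.6 GPa.
ΔT = 281.5 K. Constrained thermal stress σ = E·α·ΔT = 218.6×10³ MPa × 14.0×10⁻⁶ × 281.5 = 861 MPa (compressive).

861 MPa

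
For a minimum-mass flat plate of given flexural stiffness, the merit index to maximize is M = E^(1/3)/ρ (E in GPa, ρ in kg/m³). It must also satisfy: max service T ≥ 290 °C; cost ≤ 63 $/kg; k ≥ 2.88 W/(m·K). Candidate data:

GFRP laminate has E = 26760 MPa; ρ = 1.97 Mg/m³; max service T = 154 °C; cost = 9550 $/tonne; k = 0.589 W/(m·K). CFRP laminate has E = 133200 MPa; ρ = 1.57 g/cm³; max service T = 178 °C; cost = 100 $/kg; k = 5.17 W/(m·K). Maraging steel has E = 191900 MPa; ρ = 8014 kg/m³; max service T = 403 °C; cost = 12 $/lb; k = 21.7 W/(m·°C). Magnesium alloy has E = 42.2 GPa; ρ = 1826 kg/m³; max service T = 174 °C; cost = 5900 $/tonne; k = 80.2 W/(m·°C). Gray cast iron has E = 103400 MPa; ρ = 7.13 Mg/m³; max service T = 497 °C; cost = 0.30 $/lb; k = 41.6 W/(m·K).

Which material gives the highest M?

Screen on constraints: max service T ≥ 290 °C; cost ≤ 63 $/kg; k ≥ 2.88 W/(m·K). Survivors: maraging steel, gray cast iron.
Putting every candidate on a common basis:
  maraging steel: E = 191.9 GPa, ρ = 8014 kg/m³
  gray cast iron: E = 103.4 GPa, ρ = 7130 kg/m³
  maraging steel: M = 0.720×10⁻³
  gray cast iron: M = 0.658×10⁻³
Maraging steel has the largest M.

maraging steel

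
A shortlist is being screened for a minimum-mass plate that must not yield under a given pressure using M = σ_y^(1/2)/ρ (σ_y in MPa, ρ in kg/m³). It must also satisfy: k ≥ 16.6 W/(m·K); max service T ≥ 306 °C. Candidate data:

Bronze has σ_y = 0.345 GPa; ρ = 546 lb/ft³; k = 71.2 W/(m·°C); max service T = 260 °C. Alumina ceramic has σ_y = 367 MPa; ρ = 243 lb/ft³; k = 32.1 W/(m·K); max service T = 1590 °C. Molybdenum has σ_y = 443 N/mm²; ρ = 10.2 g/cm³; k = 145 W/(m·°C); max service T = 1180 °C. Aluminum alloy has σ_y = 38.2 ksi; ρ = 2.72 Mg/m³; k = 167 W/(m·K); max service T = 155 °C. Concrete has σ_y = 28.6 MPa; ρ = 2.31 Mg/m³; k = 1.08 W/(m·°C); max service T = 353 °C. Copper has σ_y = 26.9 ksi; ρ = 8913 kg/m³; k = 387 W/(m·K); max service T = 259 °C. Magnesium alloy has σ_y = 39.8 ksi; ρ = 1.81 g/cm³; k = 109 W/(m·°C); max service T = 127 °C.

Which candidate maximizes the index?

alumina ceramic

Screen on constraints: k ≥ 16.6 W/(m·K); max service T ≥ 306 °C. Survivors: alumina ceramic, molybdenum.
Putting every candidate on a common basis:
  alumina ceramic: σ_y = 367.0 MPa, ρ = 3892 kg/m³
  molybdenum: σ_y = 443.0 MPa, ρ = 10200 kg/m³
  alumina ceramic: M = 4.92×10⁻³
  molybdenum: M = 2.06×10⁻³
Alumina ceramic ranks first.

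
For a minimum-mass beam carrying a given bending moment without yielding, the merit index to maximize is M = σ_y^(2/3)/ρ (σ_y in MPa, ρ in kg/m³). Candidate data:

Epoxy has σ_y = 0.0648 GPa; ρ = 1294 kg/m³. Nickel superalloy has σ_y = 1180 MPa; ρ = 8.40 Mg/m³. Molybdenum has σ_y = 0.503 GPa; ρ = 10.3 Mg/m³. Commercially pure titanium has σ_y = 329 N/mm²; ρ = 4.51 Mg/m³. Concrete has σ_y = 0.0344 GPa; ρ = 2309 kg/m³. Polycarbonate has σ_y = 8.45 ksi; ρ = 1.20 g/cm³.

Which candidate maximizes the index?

Putting every candidate on a common basis:
  epoxy: σ_y = 64.80 MPa, ρ = 1294 kg/m³
  nickel superalloy: σ_y = 1180 MPa, ρ = 8400 kg/m³
  molybdenum: σ_y = 503.0 MPa, ρ = 10300 kg/m³
  commercially pure titanium: σ_y = 329.0 MPa, ρ = 4510 kg/m³
  concrete: σ_y = 34.40 MPa, ρ = 2309 kg/m³
  polycarbonate: σ_y = 58.26 MPa, ρ = 1200 kg/m³
  nickel superalloy: M = 13.3×10⁻³
  polycarbonate: M = 12.5×10⁻³
  epoxy: M = 12.5×10⁻³
  commercially pure titanium: M = 10.6×10⁻³
  molybdenum: M = 6.14×10⁻³
  concrete: M = 4.58×10⁻³
The maximum is for nickel superalloy.

nickel superalloy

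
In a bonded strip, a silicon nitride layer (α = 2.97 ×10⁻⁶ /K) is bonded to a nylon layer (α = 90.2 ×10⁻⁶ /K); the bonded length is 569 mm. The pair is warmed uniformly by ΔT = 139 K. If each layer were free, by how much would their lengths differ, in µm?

Δα = |2.97 − 90.2|×10⁻⁶/K = 87.2×10⁻⁶/K.
ΔL_mismatch = Δα·L·ΔT = 87.2×10⁻⁶ × 569.0 mm × 139.0 K = 6900 µm.

6900 µm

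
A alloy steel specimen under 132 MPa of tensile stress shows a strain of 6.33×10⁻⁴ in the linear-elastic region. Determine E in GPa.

E = σ/ε = 132 MPa / 6.33×10⁻⁴ = 208500 MPa = 209 GPa.

209 GPa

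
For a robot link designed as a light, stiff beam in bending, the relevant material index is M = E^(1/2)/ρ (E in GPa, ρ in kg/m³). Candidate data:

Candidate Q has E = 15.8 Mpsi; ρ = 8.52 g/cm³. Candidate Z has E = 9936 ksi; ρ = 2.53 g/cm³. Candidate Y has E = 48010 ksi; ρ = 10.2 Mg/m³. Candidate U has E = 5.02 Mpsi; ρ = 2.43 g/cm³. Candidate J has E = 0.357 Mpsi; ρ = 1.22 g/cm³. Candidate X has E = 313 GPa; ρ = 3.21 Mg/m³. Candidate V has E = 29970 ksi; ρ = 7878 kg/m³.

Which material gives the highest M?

In SI units:
  candidate Q: E = 108.9 GPa, ρ = 8520 kg/m³
  candidate Z: E = 68.51 GPa, ρ = 2530 kg/m³
  candidate Y: E = 331.0 GPa, ρ = 10200 kg/m³
  candidate U: E = 34.61 GPa, ρ = 2430 kg/m³
  candidate J: E = 2.461 GPa, ρ = 1220 kg/m³
  candidate X: E = 313.0 GPa, ρ = 3210 kg/m³
  candidate V: E = 206.6 GPa, ρ = 7878 kg/m³
  candidate X: M = 5.51×10⁻³
  candidate Z: M = 3.27×10⁻³
  candidate U: M = 2.42×10⁻³
  candidate V: M = 1.82×10⁻³
  candidate Y: M = 1.78×10⁻³
  candidate J: M = 1.29×10⁻³
  candidate Q: M = 1.23×10⁻³
Candidate X ranks first.

candidate X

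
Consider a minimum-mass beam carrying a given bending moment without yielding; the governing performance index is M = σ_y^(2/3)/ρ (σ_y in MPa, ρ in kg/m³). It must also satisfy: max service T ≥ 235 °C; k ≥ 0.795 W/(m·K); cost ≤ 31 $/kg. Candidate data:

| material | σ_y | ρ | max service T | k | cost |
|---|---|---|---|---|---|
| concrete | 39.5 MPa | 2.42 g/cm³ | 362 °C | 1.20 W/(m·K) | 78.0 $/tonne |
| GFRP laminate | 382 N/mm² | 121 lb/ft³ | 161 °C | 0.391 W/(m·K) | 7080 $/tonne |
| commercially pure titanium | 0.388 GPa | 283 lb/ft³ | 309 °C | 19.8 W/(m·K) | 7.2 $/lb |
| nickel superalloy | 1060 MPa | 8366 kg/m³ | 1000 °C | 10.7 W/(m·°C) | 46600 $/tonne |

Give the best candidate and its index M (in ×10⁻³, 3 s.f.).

commercially pure titanium, M = 11.7×10⁻³

Screen on constraints: max service T ≥ 235 °C; k ≥ 0.795 W/(m·K); cost ≤ 31 $/kg. Survivors: concrete, commercially pure titanium.
Convert each candidate to consistent units, then evaluate M:
  concrete: σ_y = 39.50 MPa, ρ = 2420 kg/m³
  commercially pure titanium: σ_y = 388.0 MPa, ρ = 4533 kg/m³
  commercially pure titanium: M = 11.7×10⁻³
  concrete: M = 4.79×10⁻³
Highest index: commercially pure titanium.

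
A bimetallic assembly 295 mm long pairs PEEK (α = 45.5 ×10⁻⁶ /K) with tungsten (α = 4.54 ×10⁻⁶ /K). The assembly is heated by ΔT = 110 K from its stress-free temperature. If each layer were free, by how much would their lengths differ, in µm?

1330 µm

Δα = |45.5 − 4.54|×10⁻⁶/K = 41.0×10⁻⁶/K.
ΔL_mismatch = Δα·L·ΔT = 41.0×10⁻⁶ × 295.0 mm × 110.0 K = 1330 µm.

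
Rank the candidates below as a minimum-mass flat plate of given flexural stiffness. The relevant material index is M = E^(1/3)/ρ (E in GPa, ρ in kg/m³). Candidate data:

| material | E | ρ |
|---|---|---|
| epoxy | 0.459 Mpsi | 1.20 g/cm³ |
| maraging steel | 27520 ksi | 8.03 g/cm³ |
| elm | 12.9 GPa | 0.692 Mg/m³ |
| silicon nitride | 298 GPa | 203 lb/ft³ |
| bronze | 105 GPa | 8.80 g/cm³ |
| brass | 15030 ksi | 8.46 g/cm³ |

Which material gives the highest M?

elm

Normalizing units and computing the index:
  epoxy: E = 3.165 GPa, ρ = 1200 kg/m³
  maraging steel: E = 189.7 GPa, ρ = 8030 kg/m³
  elm: E = 12.90 GPa, ρ = 692.0 kg/m³
  silicon nitride: E = 298.0 GPa, ρ = 3252 kg/m³
  bronze: E = 105.0 GPa, ρ = 8800 kg/m³
  brass: E = 103.6 GPa, ρ = 8460 kg/m³
  elm: M = 3.39×10⁻³
  silicon nitride: M = 2.05×10⁻³
  epoxy: M = 1.22×10⁻³
  maraging steel: M = 0.716×10⁻³
  brass: M = 0.555×10⁻³
  bronze: M = 0.536×10⁻³
Elm has the largest M.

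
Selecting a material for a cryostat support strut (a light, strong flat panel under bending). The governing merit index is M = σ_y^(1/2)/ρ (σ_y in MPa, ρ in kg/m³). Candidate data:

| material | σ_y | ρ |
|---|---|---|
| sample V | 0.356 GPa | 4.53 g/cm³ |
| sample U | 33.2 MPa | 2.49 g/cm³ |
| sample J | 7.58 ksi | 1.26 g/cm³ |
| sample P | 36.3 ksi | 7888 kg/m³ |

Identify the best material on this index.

sample J

After converting to SI:
  sample V: σ_y = 356.0 MPa, ρ = 4530 kg/m³
  sample U: σ_y = 33.20 MPa, ρ = 2490 kg/m³
  sample J: σ_y = 52.26 MPa, ρ = 1260 kg/m³
  sample P: σ_y = 250.3 MPa, ρ = 7888 kg/m³
  sample J: M = 5.74×10⁻³
  sample V: M = 4.17×10⁻³
  sample U: M = 2.31×10⁻³
  sample P: M = 2.01×10⁻³
The maximum is for sample J.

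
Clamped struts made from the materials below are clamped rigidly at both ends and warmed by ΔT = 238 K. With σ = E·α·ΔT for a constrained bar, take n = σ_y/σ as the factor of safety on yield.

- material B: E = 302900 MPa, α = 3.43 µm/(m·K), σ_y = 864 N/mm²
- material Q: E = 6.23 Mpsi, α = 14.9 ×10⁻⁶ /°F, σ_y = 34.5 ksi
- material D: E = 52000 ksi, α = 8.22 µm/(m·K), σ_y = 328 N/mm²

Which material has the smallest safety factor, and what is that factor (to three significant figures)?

In consistent units (E in GPa, α in ×10⁻⁶/K, σ_y in MPa):
  material B: E = 302.9, α = 3.43, σ_y = 864.0 → σ = 247 MPa, n = 3.49
  material Q: E = 42.95, α = 26.8, σ_y = 237.9 → σ = 274 MPa, n = 0.868
  material D: E = 358.5, α = 8.22, σ_y = 328.0 → σ = 701 MPa, n = 0.468
Material D has the lowest safety factor, n = 0.468.

material D, n = 0.468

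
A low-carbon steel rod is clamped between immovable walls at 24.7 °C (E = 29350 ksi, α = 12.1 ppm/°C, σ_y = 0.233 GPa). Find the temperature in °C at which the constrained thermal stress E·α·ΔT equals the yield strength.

E = 29350 ksi = 202.4 GPa.
σ_y = 0.233 GPa = 233.0 MPa.
E·α·ΔT = 233.0 MPa ⇒ ΔT = 233.0 / (202.4×10³ × 12.1×10⁻⁶) = 95.16 K.
T = 24.7 + 95.16 = 119.9 °C.

120 °C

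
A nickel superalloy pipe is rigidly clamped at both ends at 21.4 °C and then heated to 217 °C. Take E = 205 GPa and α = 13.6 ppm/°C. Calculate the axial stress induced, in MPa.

545 MPa

ΔT = 195.6 K. Constrained thermal stress σ = E·α·ΔT = 205.0×10³ MPa × 13.6×10⁻⁶ × 195.6 = 545 MPa (compressive).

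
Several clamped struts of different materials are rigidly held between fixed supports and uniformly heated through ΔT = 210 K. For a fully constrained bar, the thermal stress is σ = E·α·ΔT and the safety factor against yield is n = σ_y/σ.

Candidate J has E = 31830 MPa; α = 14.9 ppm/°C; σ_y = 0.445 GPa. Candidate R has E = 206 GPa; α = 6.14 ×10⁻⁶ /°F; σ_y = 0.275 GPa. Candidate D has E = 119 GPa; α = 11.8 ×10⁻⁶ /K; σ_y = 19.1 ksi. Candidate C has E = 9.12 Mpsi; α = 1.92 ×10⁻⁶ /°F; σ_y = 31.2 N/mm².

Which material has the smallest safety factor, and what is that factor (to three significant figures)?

candidate D, n = 0.447

Per material, after unit conversion:
  candidate J: E = 31.83, α = 14.9, σ_y = 445.0 → σ = 99.6 MPa, n = 4.47
  candidate R: E = 206.0, α = 11.1, σ_y = 275.0 → σ = 478 MPa, n = 0.575
  candidate D: E = 119.0, α = 11.8, σ_y = 131.7 → σ = 295 MPa, n = 0.447
  candidate C: E = 62.88, α = 3.46, σ_y = 31.20 → σ = 45.6 MPa, n = 0.684
The minimum is candidate D at n = 0.447.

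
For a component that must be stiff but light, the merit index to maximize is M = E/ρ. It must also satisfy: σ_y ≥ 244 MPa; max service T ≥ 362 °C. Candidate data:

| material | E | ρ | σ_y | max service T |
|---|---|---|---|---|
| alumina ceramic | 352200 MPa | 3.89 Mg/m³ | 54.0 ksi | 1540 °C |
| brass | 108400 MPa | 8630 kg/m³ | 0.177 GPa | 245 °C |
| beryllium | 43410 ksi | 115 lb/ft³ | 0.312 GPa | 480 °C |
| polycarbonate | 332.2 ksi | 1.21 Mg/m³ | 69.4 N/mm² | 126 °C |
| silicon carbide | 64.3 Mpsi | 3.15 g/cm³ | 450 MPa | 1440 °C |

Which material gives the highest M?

beryllium

Screen on constraints: σ_y ≥ 244 MPa; max service T ≥ 362 °C. Survivors: alumina ceramic, beryllium, silicon carbide.
After converting to SI:
  alumina ceramic: E = 352.2 GPa, ρ = 3890 kg/m³
  beryllium: E = 299.3 GPa, ρ = 1842 kg/m³
  silicon carbide: E = 443.3 GPa, ρ = 3150 kg/m³
  beryllium: M = 162 MN·m/kg
  silicon carbide: M = 141 MN·m/kg
  alumina ceramic: M = 90.5 MN·m/kg
The maximum is for beryllium.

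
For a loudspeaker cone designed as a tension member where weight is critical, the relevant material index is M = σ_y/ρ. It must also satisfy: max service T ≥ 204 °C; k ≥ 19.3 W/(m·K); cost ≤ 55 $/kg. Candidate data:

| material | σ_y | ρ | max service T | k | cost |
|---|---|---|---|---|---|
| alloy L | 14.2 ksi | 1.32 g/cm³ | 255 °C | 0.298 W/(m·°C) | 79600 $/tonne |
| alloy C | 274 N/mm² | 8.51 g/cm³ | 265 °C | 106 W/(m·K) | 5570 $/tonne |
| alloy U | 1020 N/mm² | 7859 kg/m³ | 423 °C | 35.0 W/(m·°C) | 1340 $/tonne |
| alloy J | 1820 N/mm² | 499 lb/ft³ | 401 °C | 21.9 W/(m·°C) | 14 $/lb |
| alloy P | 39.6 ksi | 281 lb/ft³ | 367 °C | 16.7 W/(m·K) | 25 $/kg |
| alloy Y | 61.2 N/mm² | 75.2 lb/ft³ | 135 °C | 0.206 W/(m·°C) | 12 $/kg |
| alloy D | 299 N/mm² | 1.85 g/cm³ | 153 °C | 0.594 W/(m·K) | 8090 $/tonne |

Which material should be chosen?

Screen on constraints: max service T ≥ 204 °C; k ≥ 19.3 W/(m·K); cost ≤ 55 $/kg. Survivors: alloy C, alloy U, alloy J.
After converting to SI:
  alloy C: σ_y = 274.0 MPa, ρ = 8510 kg/m³
  alloy U: σ_y = 1020 MPa, ρ = 7859 kg/m³
  alloy J: σ_y = 1820 MPa, ρ = 7993 kg/m³
  alloy J: M = 228 kN·m/kg
  alloy U: M = 130 kN·m/kg
  alloy C: M = 32.2 kN·m/kg
The maximum is for alloy J.

alloy J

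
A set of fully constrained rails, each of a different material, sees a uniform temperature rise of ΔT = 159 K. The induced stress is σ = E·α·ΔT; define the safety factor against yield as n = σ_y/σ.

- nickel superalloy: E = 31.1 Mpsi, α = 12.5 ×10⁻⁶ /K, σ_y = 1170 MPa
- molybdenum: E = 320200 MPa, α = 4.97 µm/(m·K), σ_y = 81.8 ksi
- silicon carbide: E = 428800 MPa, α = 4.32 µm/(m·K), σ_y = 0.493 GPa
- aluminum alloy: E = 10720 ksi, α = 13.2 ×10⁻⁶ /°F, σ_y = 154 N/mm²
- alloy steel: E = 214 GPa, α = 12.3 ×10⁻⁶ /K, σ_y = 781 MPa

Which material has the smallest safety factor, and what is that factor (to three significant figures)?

Converting E to GPa, α to ×10⁻⁶/K, σ_y to MPa, then σ and n for each:
  nickel superalloy: E = 214.4, α = 12.5, σ_y = 1170 → σ = 426 MPa, n = 2.75
  molybdenum: E = 320.2, α = 4.97, σ_y = 564.0 → σ = 253 MPa, n = 2.23
  silicon carbide: E = 428.8, α = 4.32, σ_y = 493.0 → σ = 295 MPa, n = 1.67
  aluminum alloy: E = 73.91, α = 23.8, σ_y = 154.0 → σ = 279 MPa, n = 0.552
  alloy steel: E = 214.0, α = 12.3, σ_y = 781.0 → σ = 419 MPa, n = 1.87
Aluminum alloy has the lowest safety factor, n = 0.552.

aluminum alloy, n = 0.552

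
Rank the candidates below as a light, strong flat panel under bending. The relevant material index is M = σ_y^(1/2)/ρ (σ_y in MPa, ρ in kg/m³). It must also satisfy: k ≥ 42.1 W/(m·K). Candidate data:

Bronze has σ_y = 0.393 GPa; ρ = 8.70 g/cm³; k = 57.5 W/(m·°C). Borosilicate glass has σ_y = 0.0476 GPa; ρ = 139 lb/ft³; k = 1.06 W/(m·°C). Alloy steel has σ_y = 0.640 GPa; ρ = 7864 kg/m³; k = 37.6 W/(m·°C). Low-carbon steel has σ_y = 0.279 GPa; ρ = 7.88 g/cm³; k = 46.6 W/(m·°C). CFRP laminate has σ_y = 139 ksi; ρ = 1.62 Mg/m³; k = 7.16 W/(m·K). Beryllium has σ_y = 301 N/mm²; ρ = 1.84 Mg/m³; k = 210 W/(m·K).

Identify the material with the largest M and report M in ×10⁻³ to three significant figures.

Screen on constraints: k ≥ 42.1 W/(m·K). Survivors: bronze, low-carbon steel, beryllium.
Convert each candidate to consistent units, then evaluate M:
  bronze: σ_y = 393.0 MPa, ρ = 8700 kg/m³
  low-carbon steel: σ_y = 279.0 MPa, ρ = 7880 kg/m³
  beryllium: σ_y = 301.0 MPa, ρ = 1840 kg/m³
  beryllium: M = 9.43×10⁻³
  bronze: M = 2.28×10⁻³
  low-carbon steel: M = 2.12×10⁻³
Beryllium has the largest M.

beryllium, M = 9.43×10⁻³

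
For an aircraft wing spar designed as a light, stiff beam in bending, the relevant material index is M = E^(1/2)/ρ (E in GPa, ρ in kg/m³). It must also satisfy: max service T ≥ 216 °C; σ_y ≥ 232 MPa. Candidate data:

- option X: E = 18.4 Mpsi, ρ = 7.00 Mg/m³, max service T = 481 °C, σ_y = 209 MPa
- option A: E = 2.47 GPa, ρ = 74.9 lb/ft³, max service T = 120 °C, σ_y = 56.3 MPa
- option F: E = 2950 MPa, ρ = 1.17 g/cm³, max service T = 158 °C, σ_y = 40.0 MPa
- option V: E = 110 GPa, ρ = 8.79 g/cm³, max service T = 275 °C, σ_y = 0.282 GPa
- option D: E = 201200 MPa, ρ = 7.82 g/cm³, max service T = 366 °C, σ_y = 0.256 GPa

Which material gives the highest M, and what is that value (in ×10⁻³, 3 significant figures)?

option D, M = 1.81×10⁻³

Screen on constraints: max service T ≥ 216 °C; σ_y ≥ 232 MPa. Survivors: option V, option D.
Convert each candidate to consistent units, then evaluate M:
  option V: E = 110.0 GPa, ρ = 8790 kg/m³
  option D: E = 201.2 GPa, ρ = 7820 kg/m³
  option D: M = 1.81×10⁻³
  option V: M = 1.19×10⁻³
Option D ranks first.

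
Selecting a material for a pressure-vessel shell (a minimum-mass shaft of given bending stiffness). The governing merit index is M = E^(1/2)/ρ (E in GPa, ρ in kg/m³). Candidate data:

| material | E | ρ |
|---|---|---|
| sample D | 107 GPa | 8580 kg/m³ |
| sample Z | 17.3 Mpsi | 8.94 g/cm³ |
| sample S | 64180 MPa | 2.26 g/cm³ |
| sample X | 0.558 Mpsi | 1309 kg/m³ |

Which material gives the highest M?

sample S

Putting every candidate on a common basis:
  sample D: E = 107.0 GPa, ρ = 8580 kg/m³
  sample Z: E = 119.3 GPa, ρ = 8940 kg/m³
  sample S: E = 64.18 GPa, ρ = 2260 kg/m³
  sample X: E = 3.847 GPa, ρ = 1309 kg/m³
  sample S: M = 3.54×10⁻³
  sample X: M = 1.50×10⁻³
  sample Z: M = 1.22×10⁻³
  sample D: M = 1.21×10⁻³
The maximum is for sample S.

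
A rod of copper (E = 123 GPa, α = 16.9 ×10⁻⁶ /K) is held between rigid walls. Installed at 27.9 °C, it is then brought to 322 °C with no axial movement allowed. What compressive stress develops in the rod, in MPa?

611 MPa

ΔT = 294.1 K. Constrained thermal stress σ = E·α·ΔT = 123.0×10³ MPa × 16.9×10⁻⁶ × 294.1 = 611 MPa (compressive).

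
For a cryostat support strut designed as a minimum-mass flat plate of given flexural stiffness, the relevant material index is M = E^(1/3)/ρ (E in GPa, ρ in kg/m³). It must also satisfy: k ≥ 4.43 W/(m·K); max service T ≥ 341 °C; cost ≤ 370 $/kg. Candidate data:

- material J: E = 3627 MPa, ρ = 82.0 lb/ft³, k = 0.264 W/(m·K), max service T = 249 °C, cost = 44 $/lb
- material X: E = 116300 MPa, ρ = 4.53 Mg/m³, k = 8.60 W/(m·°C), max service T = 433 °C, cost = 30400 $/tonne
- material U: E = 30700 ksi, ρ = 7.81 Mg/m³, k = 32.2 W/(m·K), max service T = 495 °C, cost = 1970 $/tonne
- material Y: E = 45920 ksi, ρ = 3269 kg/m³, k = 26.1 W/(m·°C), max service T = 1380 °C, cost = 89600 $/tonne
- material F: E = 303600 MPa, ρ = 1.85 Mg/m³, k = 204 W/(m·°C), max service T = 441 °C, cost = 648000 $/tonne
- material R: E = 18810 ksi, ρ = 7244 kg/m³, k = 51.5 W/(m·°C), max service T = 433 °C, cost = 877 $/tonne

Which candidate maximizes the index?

Screen on constraints: k ≥ 4.43 W/(m·K); max service T ≥ 341 °C; cost ≤ 370 $/kg. Survivors: material X, material U, material Y, material R.
Normalizing units and computing the index:
  material X: E = 116.3 GPa, ρ = 4530 kg/m³
  material U: E = 211.7 GPa, ρ = 7810 kg/m³
  material Y: E = 316.6 GPa, ρ = 3269 kg/m³
  material R: E = 129.7 GPa, ρ = 7244 kg/m³
  material Y: M = 2.08×10⁻³
  material X: M = 1.08×10⁻³
  material U: M = 0.763×10⁻³
  material R: M = 0.699×10⁻³
Highest index: material Y.

material Y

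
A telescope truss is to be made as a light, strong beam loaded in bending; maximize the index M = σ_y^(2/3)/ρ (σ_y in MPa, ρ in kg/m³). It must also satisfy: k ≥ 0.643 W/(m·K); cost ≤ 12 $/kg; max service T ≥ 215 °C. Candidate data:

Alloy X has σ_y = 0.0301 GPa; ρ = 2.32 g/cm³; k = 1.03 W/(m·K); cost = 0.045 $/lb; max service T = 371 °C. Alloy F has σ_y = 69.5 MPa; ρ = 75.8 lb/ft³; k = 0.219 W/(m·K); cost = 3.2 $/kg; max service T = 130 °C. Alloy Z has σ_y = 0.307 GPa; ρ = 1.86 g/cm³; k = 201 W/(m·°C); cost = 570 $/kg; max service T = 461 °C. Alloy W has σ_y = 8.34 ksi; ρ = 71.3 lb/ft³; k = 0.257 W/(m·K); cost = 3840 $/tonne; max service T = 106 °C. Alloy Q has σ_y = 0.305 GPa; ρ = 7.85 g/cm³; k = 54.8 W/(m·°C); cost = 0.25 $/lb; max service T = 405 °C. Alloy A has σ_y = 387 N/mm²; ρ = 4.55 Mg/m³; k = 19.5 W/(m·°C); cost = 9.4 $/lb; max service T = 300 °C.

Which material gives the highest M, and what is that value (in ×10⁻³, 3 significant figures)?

Screen on constraints: k ≥ 0.643 W/(m·K); cost ≤ 12 $/kg; max service T ≥ 215 °C. Survivors: alloy X, alloy Q.
Putting every candidate on a common basis:
  alloy X: σ_y = 30.10 MPa, ρ = 2320 kg/m³
  alloy Q: σ_y = 305.0 MPa, ρ = 7850 kg/m³
  alloy Q: M = 5.77×10⁻³
  alloy X: M = 4.17×10⁻³
Alloy Q ranks first.

alloy Q, M = 5.77×10⁻³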